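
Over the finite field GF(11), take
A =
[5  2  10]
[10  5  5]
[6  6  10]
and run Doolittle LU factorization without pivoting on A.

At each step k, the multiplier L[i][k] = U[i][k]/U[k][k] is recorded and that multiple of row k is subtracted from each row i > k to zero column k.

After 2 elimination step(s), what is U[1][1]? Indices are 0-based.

[col 0] pivot 5
  R1 -= 2*R0 → (0, 1, 7)  (L[1][0] := 2)
  R2 -= 10*R0 → (0, 8, 9)  (L[2][0] := 10)
[col 1] pivot 1
  R2 -= 8*R1 → (0, 0, 8)  (L[2][1] := 8)

U[1][1] = 1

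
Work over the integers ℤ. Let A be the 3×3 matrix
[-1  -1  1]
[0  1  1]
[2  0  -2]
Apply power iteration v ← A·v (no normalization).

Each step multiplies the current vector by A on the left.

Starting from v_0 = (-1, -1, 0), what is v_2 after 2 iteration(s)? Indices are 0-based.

v_0 = (-1, -1, 0).
v_1 = A·v_0 = (2, -1, -2).
v_2 = A·v_1 = (-3, -3, 8).

v_2 = (-3, -3, 8)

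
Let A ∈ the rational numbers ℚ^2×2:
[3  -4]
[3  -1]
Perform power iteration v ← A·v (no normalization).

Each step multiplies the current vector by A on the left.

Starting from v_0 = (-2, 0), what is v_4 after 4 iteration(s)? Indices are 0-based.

v_0 = (-2, 0).
v_1 = A·v_0 = (-6, -6).
v_2 = A·v_1 = (6, -12).
v_3 = A·v_2 = (66, 30).
v_4 = A·v_3 = (78, 168).

v_4 = (78, 168)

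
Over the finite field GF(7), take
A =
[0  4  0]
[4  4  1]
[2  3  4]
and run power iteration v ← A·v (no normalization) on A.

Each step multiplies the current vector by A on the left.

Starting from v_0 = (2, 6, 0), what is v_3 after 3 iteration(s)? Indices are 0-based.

v_0 = (2, 6, 0).
v_1 = A·v_0 = (3, 4, 1).
v_2 = A·v_1 = (2, 1, 1).
v_3 = A·v_2 = (4, 6, 4).

v_3 = (4, 6, 4)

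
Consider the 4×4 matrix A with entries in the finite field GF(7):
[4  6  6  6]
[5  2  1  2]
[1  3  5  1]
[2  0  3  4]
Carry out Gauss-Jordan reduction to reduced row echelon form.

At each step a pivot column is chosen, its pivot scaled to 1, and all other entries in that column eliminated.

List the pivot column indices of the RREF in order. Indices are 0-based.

step 1: normalize row 0 (÷4) = (1, 5, 5, 5)
  row 1: subtract 5×row0 = (0, 5, 4, 5)
  row 2: subtract 1×row0 = (0, 5, 0, 3)
  row 3: subtract 2×row0 = (0, 4, 0, 1)
step 2: normalize row 1 (÷5) = (0, 1, 5, 1)
  row 0: subtract 5×row1 = (1, 0, 1, 0)
  row 2: subtract 5×row1 = (0, 0, 3, 5)
  row 3: subtract 4×row1 = (0, 0, 1, 4)
step 3: normalize row 2 (÷3) = (0, 0, 1, 4)
  row 0: subtract 1×row2 = (1, 0, 0, 3)
  row 1: subtract 5×row2 = (0, 1, 0, 2)
  row 3: subtract 1×row2 = (0, 0, 0, 0)
skip col 3 (zero from row 3)

pivot columns: 0, 1, 2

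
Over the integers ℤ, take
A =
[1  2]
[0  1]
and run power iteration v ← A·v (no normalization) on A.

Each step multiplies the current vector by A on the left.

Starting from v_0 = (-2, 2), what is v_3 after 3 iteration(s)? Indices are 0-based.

v_0 = (-2, 2).
v_1 = A·v_0 = (2, 2).
v_2 = A·v_1 = (6, 2).
v_3 = A·v_2 = (10, 2).

v_3 = (10, 2)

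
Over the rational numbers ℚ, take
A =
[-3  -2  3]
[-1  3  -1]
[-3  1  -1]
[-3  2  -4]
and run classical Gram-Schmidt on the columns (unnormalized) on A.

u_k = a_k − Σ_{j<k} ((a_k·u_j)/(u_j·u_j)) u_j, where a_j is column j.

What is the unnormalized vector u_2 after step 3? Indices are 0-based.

u_2 = (89/78, 2, 4/39, -149/78)

Step 1: u_0 = a_0 = (-3, -1, -3, -3).
Step 2: u_1 = a_1 − (-3/14)·u_0 = (-37/14, 39/14, 5/14, 19/14).
Step 3: u_2 = a_2 − (1/4)·u_0 − (-77/78)·u_1 = (89/78, 2, 4/39, -149/78).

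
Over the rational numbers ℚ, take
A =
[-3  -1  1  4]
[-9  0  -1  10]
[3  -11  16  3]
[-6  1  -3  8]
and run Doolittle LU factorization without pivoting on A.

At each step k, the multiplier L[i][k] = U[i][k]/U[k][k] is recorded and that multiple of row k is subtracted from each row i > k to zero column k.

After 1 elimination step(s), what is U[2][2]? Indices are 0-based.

k=0: U[0][0]=-3
  eliminate (1,0): mult=3, new row 1: (0, 3, -4, -2); set L[1][0]=3
  eliminate (2,0): mult=-1, new row 2: (0, -12, 17, 7); set L[2][0]=-1
  eliminate (3,0): mult=2, new row 3: (0, 3, -5, 0); set L[3][0]=2

U[2][2] = 17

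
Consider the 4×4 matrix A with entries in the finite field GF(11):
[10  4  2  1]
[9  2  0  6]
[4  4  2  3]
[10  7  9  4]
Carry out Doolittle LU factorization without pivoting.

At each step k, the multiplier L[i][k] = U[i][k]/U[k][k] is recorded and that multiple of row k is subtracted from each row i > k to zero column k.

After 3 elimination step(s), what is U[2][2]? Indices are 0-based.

[col 0] pivot 10
  R1 -= 2*R0 → (0, 5, 7, 4)  (L[1][0] := 2)
  R2 -= 7*R0 → (0, 9, 10, 7)  (L[2][0] := 7)
  R3 -= 1*R0 → (0, 3, 7, 3)  (L[3][0] := 1)
[col 1] pivot 5
  R2 -= 4*R1 → (0, 0, 4, 2)  (L[2][1] := 4)
  R3 -= 5*R1 → (0, 0, 5, 5)  (L[3][1] := 5)
[col 2] pivot 4
  R3 -= 4*R2 → (0, 0, 0, 8)  (L[3][2] := 4)

U[2][2] = 4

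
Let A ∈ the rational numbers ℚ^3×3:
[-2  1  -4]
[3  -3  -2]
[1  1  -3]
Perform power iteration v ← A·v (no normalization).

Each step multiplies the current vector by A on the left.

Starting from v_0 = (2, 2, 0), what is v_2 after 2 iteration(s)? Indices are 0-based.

v_0 = (2, 2, 0).
v_1 = A·v_0 = (-2, 0, 4).
v_2 = A·v_1 = (-12, -14, -14).

v_2 = (-12, -14, -14)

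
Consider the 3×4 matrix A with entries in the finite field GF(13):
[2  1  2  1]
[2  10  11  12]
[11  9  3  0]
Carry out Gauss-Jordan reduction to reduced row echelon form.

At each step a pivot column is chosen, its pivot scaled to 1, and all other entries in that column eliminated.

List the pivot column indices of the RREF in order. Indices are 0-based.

pivot columns: 0, 1, 2

step 1: normalize row 0 (÷2) = (1, 7, 1, 7)
  row 1: subtract 2×row0 = (0, 9, 9, 11)
  row 2: subtract 11×row0 = (0, 10, 5, 1)
step 2: normalize row 1 (÷9) = (0, 1, 1, 7)
  row 0: subtract 7×row1 = (1, 0, 7, 10)
  row 2: subtract 10×row1 = (0, 0, 8, 9)
step 3: normalize row 2 (÷8) = (0, 0, 1, 6)
  row 0: subtract 7×row2 = (1, 0, 0, 7)
  row 1: subtract 1×row2 = (0, 1, 0, 1)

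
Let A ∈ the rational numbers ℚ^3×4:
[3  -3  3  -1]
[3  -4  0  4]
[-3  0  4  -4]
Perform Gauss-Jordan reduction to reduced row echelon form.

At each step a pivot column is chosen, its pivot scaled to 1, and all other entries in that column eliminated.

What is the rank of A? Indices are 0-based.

step 1: normalize row 0 (÷3) = (1, -1, 1, -1/3)
  row 1: subtract 3×row0 = (0, -1, -3, 5)
  row 2: subtract -3×row0 = (0, -3, 7, -5)
step 2: normalize row 1 (÷-1) = (0, 1, 3, -5)
  row 0: subtract -1×row1 = (1, 0, 4, -16/3)
  row 2: subtract -3×row1 = (0, 0, 16, -20)
step 3: normalize row 2 (÷16) = (0, 0, 1, -5/4)
  row 0: subtract 4×row2 = (1, 0, 0, -1/3)
  row 1: subtract 3×row2 = (0, 1, 0, -5/4)

rank = 3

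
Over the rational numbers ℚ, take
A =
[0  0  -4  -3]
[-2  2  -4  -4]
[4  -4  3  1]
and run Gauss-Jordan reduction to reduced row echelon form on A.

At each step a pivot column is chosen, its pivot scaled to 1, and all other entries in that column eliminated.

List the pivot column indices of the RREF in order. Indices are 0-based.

[1] R0 <-> R1
[1] R0 /= -2  ⇒  (1, -1, 2, 2)
     R2 -= 4·R0  ⇒  (0, 0, -5, -7)
column 1 empty below row 1
[2] R1 /= -4  ⇒  (0, 0, 1, 3/4)
     R0 -= 2·R1  ⇒  (1, -1, 0, 1/2)
     R2 -= -5·R1  ⇒  (0, 0, 0, -13/4)
[3] R2 /= -13/4  ⇒  (0, 0, 0, 1)
     R0 -= 1/2·R2  ⇒  (1, -1, 0, 0)
     R1 -= 3/4·R2  ⇒  (0, 0, 1, 0)

pivot columns: 0, 2, 3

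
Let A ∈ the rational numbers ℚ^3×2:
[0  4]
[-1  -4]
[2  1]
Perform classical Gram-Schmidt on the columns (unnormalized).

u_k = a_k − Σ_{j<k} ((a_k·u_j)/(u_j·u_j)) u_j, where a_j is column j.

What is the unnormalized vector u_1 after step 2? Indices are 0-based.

u_1 = (4, -14/5, -7/5)

Step 1: u_0 = a_0 = (0, -1, 2).
Step 2: u_1 = a_1 − (6/5)·u_0 = (4, -14/5, -7/5).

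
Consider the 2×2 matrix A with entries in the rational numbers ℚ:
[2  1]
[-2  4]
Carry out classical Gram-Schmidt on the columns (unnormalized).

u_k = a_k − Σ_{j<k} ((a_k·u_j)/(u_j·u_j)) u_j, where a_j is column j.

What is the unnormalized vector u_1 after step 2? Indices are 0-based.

u_1 = (5/2, 5/2)

Step 1: u_0 = a_0 = (2, -2).
Step 2: u_1 = a_1 − (-3/4)·u_0 = (5/2, 5/2).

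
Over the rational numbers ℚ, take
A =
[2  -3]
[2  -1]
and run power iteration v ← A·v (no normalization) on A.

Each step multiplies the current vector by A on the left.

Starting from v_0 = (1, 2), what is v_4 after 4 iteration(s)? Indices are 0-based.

v_0 = (1, 2).
v_1 = A·v_0 = (-4, 0).
v_2 = A·v_1 = (-8, -8).
v_3 = A·v_2 = (8, -8).
v_4 = A·v_3 = (40, 24).

v_4 = (40, 24)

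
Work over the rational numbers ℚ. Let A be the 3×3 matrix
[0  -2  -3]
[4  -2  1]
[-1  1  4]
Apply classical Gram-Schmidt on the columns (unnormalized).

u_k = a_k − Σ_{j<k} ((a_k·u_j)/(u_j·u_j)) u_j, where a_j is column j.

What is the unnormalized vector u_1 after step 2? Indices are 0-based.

Step 1: u_0 = a_0 = (0, 4, -1).
Step 2: u_1 = a_1 − (-9/17)·u_0 = (-2, 2/17, 8/17).

u_1 = (-2, 2/17, 8/17)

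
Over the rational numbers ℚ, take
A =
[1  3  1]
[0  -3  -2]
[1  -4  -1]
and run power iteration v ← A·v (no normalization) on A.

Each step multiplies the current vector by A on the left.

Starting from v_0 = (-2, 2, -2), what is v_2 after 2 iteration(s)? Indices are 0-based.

v_2 = (-12, 22, 18)

v_0 = (-2, 2, -2).
v_1 = A·v_0 = (2, -2, -8).
v_2 = A·v_1 = (-12, 22, 18).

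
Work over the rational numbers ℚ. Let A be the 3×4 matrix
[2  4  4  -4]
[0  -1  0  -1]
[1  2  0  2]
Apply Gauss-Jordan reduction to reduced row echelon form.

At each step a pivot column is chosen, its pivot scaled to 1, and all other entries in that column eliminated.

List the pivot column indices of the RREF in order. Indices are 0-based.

pivot columns: 0, 1, 2

step 1: normalize row 0 (÷2) = (1, 2, 2, -2)
  row 2: subtract 1×row0 = (0, 0, -2, 4)
step 2: normalize row 1 (÷-1) = (0, 1, 0, 1)
  row 0: subtract 2×row1 = (1, 0, 2, -4)
step 3: normalize row 2 (÷-2) = (0, 0, 1, -2)
  row 0: subtract 2×row2 = (1, 0, 0, 0)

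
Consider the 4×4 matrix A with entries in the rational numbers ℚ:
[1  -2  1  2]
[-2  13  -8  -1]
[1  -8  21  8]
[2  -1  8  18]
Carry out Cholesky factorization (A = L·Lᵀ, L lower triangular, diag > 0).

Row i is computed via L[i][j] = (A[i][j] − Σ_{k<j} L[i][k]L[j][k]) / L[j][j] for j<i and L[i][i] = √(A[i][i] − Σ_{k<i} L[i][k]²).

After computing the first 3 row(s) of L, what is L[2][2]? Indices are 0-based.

L[2][2] = 4

Step 1: L[0][0] = √(1) = 1.
  L[1][0] = (-2) / L[0][0] = -2.
Step 2: L[1][1] = √(9) = 3.
  L[2][0] = (1) / L[0][0] = 1.
  L[2][1] = (-6) / L[1][1] = -2.
Step 3: L[2][2] = √(16) = 4.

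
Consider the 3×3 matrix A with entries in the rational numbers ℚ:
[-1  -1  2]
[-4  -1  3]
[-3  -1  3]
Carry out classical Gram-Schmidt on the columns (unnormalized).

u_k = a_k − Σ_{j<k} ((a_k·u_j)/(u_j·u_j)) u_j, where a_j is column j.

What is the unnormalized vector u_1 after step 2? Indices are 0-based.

u_1 = (-9/13, 3/13, -1/13)

Step 1: u_0 = a_0 = (-1, -4, -3).
Step 2: u_1 = a_1 − (4/13)·u_0 = (-9/13, 3/13, -1/13).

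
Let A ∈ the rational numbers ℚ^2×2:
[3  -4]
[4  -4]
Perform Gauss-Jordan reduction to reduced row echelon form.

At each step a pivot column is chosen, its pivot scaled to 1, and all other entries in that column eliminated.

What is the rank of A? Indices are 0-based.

pivot(0,0)=3: scale R0 → (1, -4/3)
  clear (1,0): R1 −= (4)R0 → (0, 4/3)
pivot(1,1)=4/3: scale R1 → (0, 1)
  clear (0,1): R0 −= (-4/3)R1 → (1, 0)

rank = 2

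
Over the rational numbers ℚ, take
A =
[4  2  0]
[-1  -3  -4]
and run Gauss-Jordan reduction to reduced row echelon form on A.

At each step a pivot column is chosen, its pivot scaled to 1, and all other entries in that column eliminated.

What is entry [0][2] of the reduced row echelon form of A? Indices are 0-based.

M[0][2] = -4/5

pivot(0,0)=4: scale R0 → (1, 1/2, 0)
  clear (1,0): R1 −= (-1)R0 → (0, -5/2, -4)
pivot(1,1)=-5/2: scale R1 → (0, 1, 8/5)
  clear (0,1): R0 −= (1/2)R1 → (1, 0, -4/5)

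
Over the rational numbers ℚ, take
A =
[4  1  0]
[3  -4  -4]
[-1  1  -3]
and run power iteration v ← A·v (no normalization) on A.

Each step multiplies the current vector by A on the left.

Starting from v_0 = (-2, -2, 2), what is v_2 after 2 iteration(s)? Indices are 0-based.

v_0 = (-2, -2, 2).
v_1 = A·v_0 = (-10, -6, -6).
v_2 = A·v_1 = (-46, 18, 22).

v_2 = (-46, 18, 22)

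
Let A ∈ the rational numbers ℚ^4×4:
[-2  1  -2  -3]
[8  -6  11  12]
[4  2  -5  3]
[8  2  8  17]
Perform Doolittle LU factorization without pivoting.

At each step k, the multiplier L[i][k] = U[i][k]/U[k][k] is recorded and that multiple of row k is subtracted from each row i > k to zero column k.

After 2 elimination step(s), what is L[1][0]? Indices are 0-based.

k=0: U[0][0]=-2
  eliminate (1,0): mult=-4, new row 1: (0, -2, 3, 0); set L[1][0]=-4
  eliminate (2,0): mult=-2, new row 2: (0, 4, -9, -3); set L[2][0]=-2
  eliminate (3,0): mult=-4, new row 3: (0, 6, 0, 5); set L[3][0]=-4
k=1: U[1][1]=-2
  eliminate (2,1): mult=-2, new row 2: (0, 0, -3, -3); set L[2][1]=-2
  eliminate (3,1): mult=-3, new row 3: (0, 0, 9, 5); set L[3][1]=-3

L[1][0] = -4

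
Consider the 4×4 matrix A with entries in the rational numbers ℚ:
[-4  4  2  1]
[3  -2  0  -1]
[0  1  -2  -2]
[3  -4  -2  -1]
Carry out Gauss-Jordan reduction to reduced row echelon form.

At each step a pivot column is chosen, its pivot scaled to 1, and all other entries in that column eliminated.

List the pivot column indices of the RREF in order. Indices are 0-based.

pivot(0,0)=-4: scale R0 → (1, -1, -1/2, -1/4)
  clear (1,0): R1 −= (3)R0 → (0, 1, 3/2, -1/4)
  clear (3,0): R3 −= (3)R0 → (0, -1, -1/2, -1/4)
pivot(1,1)=1: scale R1 → (0, 1, 3/2, -1/4)
  clear (0,1): R0 −= (-1)R1 → (1, 0, 1, -1/2)
  clear (2,1): R2 −= (1)R1 → (0, 0, -7/2, -7/4)
  clear (3,1): R3 −= (-1)R1 → (0, 0, 1, -1/2)
pivot(2,2)=-7/2: scale R2 → (0, 0, 1, 1/2)
  clear (0,2): R0 −= (1)R2 → (1, 0, 0, -1)
  clear (1,2): R1 −= (3/2)R2 → (0, 1, 0, -1)
  clear (3,2): R3 −= (1)R2 → (0, 0, 0, -1)
pivot(3,3)=-1: scale R3 → (0, 0, 0, 1)
  clear (0,3): R0 −= (-1)R3 → (1, 0, 0, 0)
  clear (1,3): R1 −= (-1)R3 → (0, 1, 0, 0)
  clear (2,3): R2 −= (1/2)R3 → (0, 0, 1, 0)

pivot columns: 0, 1, 2, 3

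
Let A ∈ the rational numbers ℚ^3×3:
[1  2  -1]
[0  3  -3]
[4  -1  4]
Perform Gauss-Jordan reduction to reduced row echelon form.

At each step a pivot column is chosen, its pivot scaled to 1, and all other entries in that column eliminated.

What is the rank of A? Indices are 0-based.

pivot(0,0)=1: scale R0 → (1, 2, -1)
  clear (2,0): R2 −= (4)R0 → (0, -9, 8)
pivot(1,1)=3: scale R1 → (0, 1, -1)
  clear (0,1): R0 −= (2)R1 → (1, 0, 1)
  clear (2,1): R2 −= (-9)R1 → (0, 0, -1)
pivot(2,2)=-1: scale R2 → (0, 0, 1)
  clear (0,2): R0 −= (1)R2 → (1, 0, 0)
  clear (1,2): R1 −= (-1)R2 → (0, 1, 0)

rank = 3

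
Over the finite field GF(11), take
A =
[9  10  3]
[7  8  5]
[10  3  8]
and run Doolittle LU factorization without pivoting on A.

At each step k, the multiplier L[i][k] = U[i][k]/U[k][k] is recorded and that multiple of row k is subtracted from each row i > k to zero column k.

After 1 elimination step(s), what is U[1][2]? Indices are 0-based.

U[1][2] = 10

k=0: U[0][0]=9
  eliminate (1,0): mult=2, new row 1: (0, 10, 10); set L[1][0]=2
  eliminate (2,0): mult=6, new row 2: (0, 9, 1); set L[2][0]=6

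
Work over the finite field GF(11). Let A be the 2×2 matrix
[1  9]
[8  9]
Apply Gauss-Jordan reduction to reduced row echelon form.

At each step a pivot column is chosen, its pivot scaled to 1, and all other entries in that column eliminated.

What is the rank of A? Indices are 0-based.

pivot(0,0)=1: scale R0 → (1, 9)
  clear (1,0): R1 −= (8)R0 → (0, 3)
pivot(1,1)=3: scale R1 → (0, 1)
  clear (0,1): R0 −= (9)R1 → (1, 0)

rank = 2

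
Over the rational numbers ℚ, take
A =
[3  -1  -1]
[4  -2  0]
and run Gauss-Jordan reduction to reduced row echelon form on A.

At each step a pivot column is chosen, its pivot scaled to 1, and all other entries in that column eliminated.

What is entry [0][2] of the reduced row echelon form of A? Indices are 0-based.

[1] R0 /= 3  ⇒  (1, -1/3, -1/3)
     R1 -= 4·R0  ⇒  (0, -2/3, 4/3)
[2] R1 /= -2/3  ⇒  (0, 1, -2)
     R0 -= -1/3·R1  ⇒  (1, 0, -1)

M[0][2] = -1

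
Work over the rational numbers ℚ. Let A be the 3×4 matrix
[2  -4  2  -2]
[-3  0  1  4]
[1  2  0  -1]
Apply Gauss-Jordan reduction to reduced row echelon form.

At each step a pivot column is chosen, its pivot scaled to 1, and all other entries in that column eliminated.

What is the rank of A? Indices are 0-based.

step 1: normalize row 0 (÷2) = (1, -2, 1, -1)
  row 1: subtract -3×row0 = (0, -6, 4, 1)
  row 2: subtract 1×row0 = (0, 4, -1, 0)
step 2: normalize row 1 (÷-6) = (0, 1, -2/3, -1/6)
  row 0: subtract -2×row1 = (1, 0, -1/3, -4/3)
  row 2: subtract 4×row1 = (0, 0, 5/3, 2/3)
step 3: normalize row 2 (÷5/3) = (0, 0, 1, 2/5)
  row 0: subtract -1/3×row2 = (1, 0, 0, -6/5)
  row 1: subtract -2/3×row2 = (0, 1, 0, 1/10)

rank = 3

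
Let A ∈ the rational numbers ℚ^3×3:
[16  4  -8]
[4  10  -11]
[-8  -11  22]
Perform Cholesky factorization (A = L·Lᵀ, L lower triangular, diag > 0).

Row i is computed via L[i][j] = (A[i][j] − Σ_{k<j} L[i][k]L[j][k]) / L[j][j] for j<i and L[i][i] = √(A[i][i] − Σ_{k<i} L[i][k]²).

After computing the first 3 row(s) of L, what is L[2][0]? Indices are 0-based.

L[2][0] = -2

Step 1: L[0][0] = √(16) = 4.
  L[1][0] = (4) / L[0][0] = 1.
Step 2: L[1][1] = √(9) = 3.
  L[2][0] = (-8) / L[0][0] = -2.
  L[2][1] = (-9) / L[1][1] = -3.
Step 3: L[2][2] = √(9) = 3.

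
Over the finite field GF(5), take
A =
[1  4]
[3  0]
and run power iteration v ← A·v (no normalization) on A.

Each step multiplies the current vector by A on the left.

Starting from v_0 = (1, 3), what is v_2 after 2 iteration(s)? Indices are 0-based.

v_2 = (0, 4)

v_0 = (1, 3).
v_1 = A·v_0 = (3, 3).
v_2 = A·v_1 = (0, 4).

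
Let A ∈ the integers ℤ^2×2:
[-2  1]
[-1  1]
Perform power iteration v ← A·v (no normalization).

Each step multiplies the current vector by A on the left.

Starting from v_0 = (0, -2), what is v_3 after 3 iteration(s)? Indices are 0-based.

v_0 = (0, -2).
v_1 = A·v_0 = (-2, -2).
v_2 = A·v_1 = (2, 0).
v_3 = A·v_2 = (-4, -2).

v_3 = (-4, -2)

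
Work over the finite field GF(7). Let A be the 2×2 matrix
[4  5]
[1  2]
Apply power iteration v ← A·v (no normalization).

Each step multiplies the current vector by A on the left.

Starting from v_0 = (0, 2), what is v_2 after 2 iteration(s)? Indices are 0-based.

v_0 = (0, 2).
v_1 = A·v_0 = (3, 4).
v_2 = A·v_1 = (4, 4).

v_2 = (4, 4)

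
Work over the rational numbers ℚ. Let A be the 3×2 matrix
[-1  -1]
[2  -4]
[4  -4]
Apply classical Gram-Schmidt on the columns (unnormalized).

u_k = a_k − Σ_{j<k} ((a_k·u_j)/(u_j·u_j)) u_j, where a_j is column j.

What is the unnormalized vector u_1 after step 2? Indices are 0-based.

Step 1: u_0 = a_0 = (-1, 2, 4).
Step 2: u_1 = a_1 − (-23/21)·u_0 = (-44/21, -38/21, 8/21).

u_1 = (-44/21, -38/21, 8/21)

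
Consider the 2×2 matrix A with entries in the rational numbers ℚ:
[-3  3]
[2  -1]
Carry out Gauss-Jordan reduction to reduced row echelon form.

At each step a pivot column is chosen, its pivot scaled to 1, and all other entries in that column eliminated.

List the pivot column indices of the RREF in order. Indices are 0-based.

pivot columns: 0, 1

pivot(0,0)=-3: scale R0 → (1, -1)
  clear (1,0): R1 −= (2)R0 → (0, 1)
pivot(1,1)=1: scale R1 → (0, 1)
  clear (0,1): R0 −= (-1)R1 → (1, 0)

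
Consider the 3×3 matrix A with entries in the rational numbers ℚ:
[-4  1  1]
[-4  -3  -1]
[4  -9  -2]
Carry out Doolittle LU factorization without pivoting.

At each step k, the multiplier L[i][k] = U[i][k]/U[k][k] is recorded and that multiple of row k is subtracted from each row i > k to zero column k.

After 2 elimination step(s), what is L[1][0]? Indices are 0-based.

[col 0] pivot -4
  R1 -= 1*R0 → (0, -4, -2)  (L[1][0] := 1)
  R2 -= -1*R0 → (0, -8, -1)  (L[2][0] := -1)
[col 1] pivot -4
  R2 -= 2*R1 → (0, 0, 3)  (L[2][1] := 2)

L[1][0] = 1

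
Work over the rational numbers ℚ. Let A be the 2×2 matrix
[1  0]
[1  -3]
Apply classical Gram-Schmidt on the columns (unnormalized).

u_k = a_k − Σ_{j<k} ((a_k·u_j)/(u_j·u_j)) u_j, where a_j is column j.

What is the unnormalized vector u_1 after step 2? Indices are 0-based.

u_1 = (3/2, -3/2)

Step 1: u_0 = a_0 = (1, 1).
Step 2: u_1 = a_1 − (-3/2)·u_0 = (3/2, -3/2).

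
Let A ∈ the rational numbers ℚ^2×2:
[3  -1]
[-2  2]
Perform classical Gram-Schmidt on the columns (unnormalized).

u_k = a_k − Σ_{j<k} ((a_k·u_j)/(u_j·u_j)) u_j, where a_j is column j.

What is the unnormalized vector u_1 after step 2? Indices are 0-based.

u_1 = (8/13, 12/13)

Step 1: u_0 = a_0 = (3, -2).
Step 2: u_1 = a_1 − (-7/13)·u_0 = (8/13, 12/13).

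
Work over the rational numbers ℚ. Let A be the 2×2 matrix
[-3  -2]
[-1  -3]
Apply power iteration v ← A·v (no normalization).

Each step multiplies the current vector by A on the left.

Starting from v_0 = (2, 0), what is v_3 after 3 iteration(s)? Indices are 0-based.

v_0 = (2, 0).
v_1 = A·v_0 = (-6, -2).
v_2 = A·v_1 = (22, 12).
v_3 = A·v_2 = (-90, -58).

v_3 = (-90, -58)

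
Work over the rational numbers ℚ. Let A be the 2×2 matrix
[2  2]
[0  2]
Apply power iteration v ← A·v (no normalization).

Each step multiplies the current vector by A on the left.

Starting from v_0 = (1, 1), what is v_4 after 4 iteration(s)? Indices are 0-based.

v_0 = (1, 1).
v_1 = A·v_0 = (4, 2).
v_2 = A·v_1 = (12, 4).
v_3 = A·v_2 = (32, 8).
v_4 = A·v_3 = (80, 16).

v_4 = (80, 16)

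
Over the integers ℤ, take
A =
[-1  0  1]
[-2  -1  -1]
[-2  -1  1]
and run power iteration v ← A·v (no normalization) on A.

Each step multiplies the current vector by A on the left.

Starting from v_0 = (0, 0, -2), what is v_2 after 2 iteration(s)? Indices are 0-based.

v_0 = (0, 0, -2).
v_1 = A·v_0 = (-2, 2, -2).
v_2 = A·v_1 = (0, 4, 0).

v_2 = (0, 4, 0)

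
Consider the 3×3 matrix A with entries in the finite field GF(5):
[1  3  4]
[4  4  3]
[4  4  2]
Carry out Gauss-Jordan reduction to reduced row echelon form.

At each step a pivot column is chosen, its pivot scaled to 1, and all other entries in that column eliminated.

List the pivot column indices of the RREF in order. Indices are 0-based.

pivot(0,0)=1: scale R0 → (1, 3, 4)
  clear (1,0): R1 −= (4)R0 → (0, 2, 2)
  clear (2,0): R2 −= (4)R0 → (0, 2, 1)
pivot(1,1)=2: scale R1 → (0, 1, 1)
  clear (0,1): R0 −= (3)R1 → (1, 0, 1)
  clear (2,1): R2 −= (2)R1 → (0, 0, 4)
pivot(2,2)=4: scale R2 → (0, 0, 1)
  clear (0,2): R0 −= (1)R2 → (1, 0, 0)
  clear (1,2): R1 −= (1)R2 → (0, 1, 0)

pivot columns: 0, 1, 2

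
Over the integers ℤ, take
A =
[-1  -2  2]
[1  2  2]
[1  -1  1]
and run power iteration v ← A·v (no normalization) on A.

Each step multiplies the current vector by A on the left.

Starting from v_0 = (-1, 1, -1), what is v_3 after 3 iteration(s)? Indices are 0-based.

v_0 = (-1, 1, -1).
v_1 = A·v_0 = (-3, -1, -3).
v_2 = A·v_1 = (-1, -11, -5).
v_3 = A·v_2 = (13, -33, 5).

v_3 = (13, -33, 5)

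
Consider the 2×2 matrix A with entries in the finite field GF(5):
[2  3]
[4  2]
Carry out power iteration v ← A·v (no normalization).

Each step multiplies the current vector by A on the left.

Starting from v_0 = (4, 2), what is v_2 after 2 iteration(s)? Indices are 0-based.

v_0 = (4, 2).
v_1 = A·v_0 = (4, 0).
v_2 = A·v_1 = (3, 1).

v_2 = (3, 1)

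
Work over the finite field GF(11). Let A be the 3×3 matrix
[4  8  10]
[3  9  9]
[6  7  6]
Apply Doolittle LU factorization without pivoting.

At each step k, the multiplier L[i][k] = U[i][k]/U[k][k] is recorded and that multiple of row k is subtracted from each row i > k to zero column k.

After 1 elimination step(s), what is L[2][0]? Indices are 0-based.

L[2][0] = 7

[col 0] pivot 4
  R1 -= 9*R0 → (0, 3, 7)  (L[1][0] := 9)
  R2 -= 7*R0 → (0, 6, 2)  (L[2][0] := 7)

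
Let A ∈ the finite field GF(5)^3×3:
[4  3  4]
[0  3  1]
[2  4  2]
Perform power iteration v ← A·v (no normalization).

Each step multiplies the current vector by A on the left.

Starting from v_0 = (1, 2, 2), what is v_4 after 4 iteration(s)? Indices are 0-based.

v_4 = (1, 3, 3)

v_0 = (1, 2, 2).
v_1 = A·v_0 = (3, 3, 4).
v_2 = A·v_1 = (2, 3, 1).
v_3 = A·v_2 = (1, 0, 3).
v_4 = A·v_3 = (1, 3, 3).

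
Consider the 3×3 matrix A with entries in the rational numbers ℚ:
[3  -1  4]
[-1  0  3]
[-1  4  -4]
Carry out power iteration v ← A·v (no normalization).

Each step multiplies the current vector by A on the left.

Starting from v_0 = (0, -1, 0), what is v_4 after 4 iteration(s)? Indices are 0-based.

v_0 = (0, -1, 0).
v_1 = A·v_0 = (1, 0, -4).
v_2 = A·v_1 = (-13, -13, 15).
v_3 = A·v_2 = (34, 58, -99).
v_4 = A·v_3 = (-352, -331, 594).

v_4 = (-352, -331, 594)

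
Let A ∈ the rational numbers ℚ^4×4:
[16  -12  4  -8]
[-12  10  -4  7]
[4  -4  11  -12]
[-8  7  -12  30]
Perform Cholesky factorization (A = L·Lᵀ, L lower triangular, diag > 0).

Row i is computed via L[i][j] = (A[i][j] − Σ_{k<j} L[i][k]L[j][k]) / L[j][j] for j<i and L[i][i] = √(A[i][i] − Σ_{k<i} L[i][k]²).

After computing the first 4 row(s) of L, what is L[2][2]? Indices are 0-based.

L[2][2] = 3

Step 1: L[0][0] = √(16) = 4.
  L[1][0] = (-12) / L[0][0] = -3.
Step 2: L[1][1] = √(1) = 1.
  L[2][0] = (4) / L[0][0] = 1.
  L[2][1] = (-1) / L[1][1] = -1.
Step 3: L[2][2] = √(9) = 3.
  L[3][0] = (-8) / L[0][0] = -2.
  L[3][1] = (1) / L[1][1] = 1.
  L[3][2] = (-9) / L[2][2] = -3.
Step 4: L[3][3] = √(16) = 4.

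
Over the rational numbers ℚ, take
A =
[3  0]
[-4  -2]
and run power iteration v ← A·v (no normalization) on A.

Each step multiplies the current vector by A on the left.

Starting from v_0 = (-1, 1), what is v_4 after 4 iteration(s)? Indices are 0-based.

v_4 = (-81, 68)

v_0 = (-1, 1).
v_1 = A·v_0 = (-3, 2).
v_2 = A·v_1 = (-9, 8).
v_3 = A·v_2 = (-27, 20).
v_4 = A·v_3 = (-81, 68).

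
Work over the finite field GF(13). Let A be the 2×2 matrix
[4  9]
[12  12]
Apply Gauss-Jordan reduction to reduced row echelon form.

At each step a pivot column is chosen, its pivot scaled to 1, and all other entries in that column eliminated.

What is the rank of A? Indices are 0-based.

pivot(0,0)=4: scale R0 → (1, 12)
  clear (1,0): R1 −= (12)R0 → (0, 11)
pivot(1,1)=11: scale R1 → (0, 1)
  clear (0,1): R0 −= (12)R1 → (1, 0)

rank = 2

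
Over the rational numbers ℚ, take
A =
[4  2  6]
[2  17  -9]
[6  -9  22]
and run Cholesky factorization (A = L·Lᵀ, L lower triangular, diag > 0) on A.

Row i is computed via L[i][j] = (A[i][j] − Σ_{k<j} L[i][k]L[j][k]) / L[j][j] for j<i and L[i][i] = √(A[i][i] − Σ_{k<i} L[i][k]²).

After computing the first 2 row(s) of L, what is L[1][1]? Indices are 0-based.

L[1][1] = 4

Step 1: L[0][0] = √(4) = 2.
  L[1][0] = (2) / L[0][0] = 1.
Step 2: L[1][1] = √(16) = 4.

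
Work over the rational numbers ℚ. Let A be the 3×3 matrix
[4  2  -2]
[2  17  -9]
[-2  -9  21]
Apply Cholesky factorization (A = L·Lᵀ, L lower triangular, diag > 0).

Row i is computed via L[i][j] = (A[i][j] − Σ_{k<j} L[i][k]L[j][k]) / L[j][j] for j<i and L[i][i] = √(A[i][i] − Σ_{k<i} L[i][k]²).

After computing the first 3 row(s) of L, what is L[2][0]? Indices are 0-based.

L[2][0] = -1

Step 1: L[0][0] = √(4) = 2.
  L[1][0] = (2) / L[0][0] = 1.
Step 2: L[1][1] = √(16) = 4.
  L[2][0] = (-2) / L[0][0] = -1.
  L[2][1] = (-8) / L[1][1] = -2.
Step 3: L[2][2] = √(16) = 4.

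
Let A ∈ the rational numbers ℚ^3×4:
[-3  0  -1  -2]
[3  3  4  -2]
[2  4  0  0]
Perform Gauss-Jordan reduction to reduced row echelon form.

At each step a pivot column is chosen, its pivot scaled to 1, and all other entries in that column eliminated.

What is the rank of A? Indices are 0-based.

rank = 3

pivot(0,0)=-3: scale R0 → (1, 0, 1/3, 2/3)
  clear (1,0): R1 −= (3)R0 → (0, 3, 3, -4)
  clear (2,0): R2 −= (2)R0 → (0, 4, -2/3, -4/3)
pivot(1,1)=3: scale R1 → (0, 1, 1, -4/3)
  clear (2,1): R2 −= (4)R1 → (0, 0, -14/3, 4)
pivot(2,2)=-14/3: scale R2 → (0, 0, 1, -6/7)
  clear (0,2): R0 −= (1/3)R2 → (1, 0, 0, 20/21)
  clear (1,2): R1 −= (1)R2 → (0, 1, 0, -10/21)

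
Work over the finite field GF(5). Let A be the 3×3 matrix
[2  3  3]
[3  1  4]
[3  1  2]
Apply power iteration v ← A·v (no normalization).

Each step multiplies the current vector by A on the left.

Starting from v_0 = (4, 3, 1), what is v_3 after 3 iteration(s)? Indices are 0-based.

v_3 = (1, 3, 2)

v_0 = (4, 3, 1).
v_1 = A·v_0 = (0, 4, 2).
v_2 = A·v_1 = (3, 2, 3).
v_3 = A·v_2 = (1, 3, 2).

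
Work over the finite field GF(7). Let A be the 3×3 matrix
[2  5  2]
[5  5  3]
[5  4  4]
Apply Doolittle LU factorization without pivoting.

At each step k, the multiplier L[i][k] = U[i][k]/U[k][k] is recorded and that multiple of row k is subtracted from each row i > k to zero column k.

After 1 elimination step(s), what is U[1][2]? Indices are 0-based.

Step 1: pivot at (0,0) is 2.
  row1 ← row1 − (6)·row0  ⇒  L[1][0]=6, U row1=(0, 3, 5)
  row2 ← row2 − (6)·row0  ⇒  L[2][0]=6, U row2=(0, 2, 6)

U[1][2] = 5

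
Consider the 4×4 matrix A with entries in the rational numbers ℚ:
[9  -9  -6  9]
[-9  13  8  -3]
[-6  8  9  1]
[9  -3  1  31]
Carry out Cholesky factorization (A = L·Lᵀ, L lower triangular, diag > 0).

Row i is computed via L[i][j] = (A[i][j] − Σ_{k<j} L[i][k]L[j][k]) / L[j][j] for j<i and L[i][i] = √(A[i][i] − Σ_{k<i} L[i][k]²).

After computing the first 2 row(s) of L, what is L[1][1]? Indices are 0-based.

Step 1: L[0][0] = √(9) = 3.
  L[1][0] = (-9) / L[0][0] = -3.
Step 2: L[1][1] = √(4) = 2.

L[1][1] = 2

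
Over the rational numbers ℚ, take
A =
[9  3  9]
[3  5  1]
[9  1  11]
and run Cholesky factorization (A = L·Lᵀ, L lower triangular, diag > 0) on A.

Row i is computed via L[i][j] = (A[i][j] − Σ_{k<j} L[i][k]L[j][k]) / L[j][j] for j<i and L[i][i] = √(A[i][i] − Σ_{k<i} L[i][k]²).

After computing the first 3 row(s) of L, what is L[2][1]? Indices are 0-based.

L[2][1] = -1

Step 1: L[0][0] = √(9) = 3.
  L[1][0] = (3) / L[0][0] = 1.
Step 2: L[1][1] = √(4) = 2.
  L[2][0] = (9) / L[0][0] = 3.
  L[2][1] = (-2) / L[1][1] = -1.
Step 3: L[2][2] = √(1) = 1.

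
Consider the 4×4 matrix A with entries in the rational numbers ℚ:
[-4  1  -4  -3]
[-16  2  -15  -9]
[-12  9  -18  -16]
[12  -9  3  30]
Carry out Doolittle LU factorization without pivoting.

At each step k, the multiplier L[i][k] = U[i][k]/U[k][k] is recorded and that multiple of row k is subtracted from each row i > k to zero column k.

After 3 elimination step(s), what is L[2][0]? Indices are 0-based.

L[2][0] = 3

k=0: U[0][0]=-4
  eliminate (1,0): mult=4, new row 1: (0, -2, 1, 3); set L[1][0]=4
  eliminate (2,0): mult=3, new row 2: (0, 6, -6, -7); set L[2][0]=3
  eliminate (3,0): mult=-3, new row 3: (0, -6, -9, 21); set L[3][0]=-3
k=1: U[1][1]=-2
  eliminate (2,1): mult=-3, new row 2: (0, 0, -3, 2); set L[2][1]=-3
  eliminate (3,1): mult=3, new row 3: (0, 0, -12, 12); set L[3][1]=3
k=2: U[2][2]=-3
  eliminate (3,2): mult=4, new row 3: (0, 0, 0, 4); set L[3][2]=4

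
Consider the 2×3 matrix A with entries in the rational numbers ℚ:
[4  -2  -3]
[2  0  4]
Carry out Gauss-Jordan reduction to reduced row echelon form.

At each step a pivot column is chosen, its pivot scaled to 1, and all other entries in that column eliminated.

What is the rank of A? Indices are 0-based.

step 1: normalize row 0 (÷4) = (1, -1/2, -3/4)
  row 1: subtract 2×row0 = (0, 1, 11/2)
step 2: normalize row 1 (÷1) = (0, 1, 11/2)
  row 0: subtract -1/2×row1 = (1, 0, 2)

rank = 2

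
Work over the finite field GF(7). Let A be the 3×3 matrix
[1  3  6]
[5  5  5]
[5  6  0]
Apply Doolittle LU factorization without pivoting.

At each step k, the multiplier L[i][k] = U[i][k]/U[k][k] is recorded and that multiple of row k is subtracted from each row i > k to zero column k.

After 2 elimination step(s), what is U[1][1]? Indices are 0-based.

k=0: U[0][0]=1
  eliminate (1,0): mult=5, new row 1: (0, 4, 3); set L[1][0]=5
  eliminate (2,0): mult=5, new row 2: (0, 5, 5); set L[2][0]=5
k=1: U[1][1]=4
  eliminate (2,1): mult=3, new row 2: (0, 0, 3); set L[2][1]=3

U[1][1] = 4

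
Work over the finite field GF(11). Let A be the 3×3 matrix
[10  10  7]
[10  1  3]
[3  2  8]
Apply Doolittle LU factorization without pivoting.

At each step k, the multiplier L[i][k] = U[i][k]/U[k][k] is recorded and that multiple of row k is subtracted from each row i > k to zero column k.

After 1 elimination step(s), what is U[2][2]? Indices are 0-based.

U[2][2] = 7

[col 0] pivot 10
  R1 -= 1*R0 → (0, 2, 7)  (L[1][0] := 1)
  R2 -= 8*R0 → (0, 10, 7)  (L[2][0] := 8)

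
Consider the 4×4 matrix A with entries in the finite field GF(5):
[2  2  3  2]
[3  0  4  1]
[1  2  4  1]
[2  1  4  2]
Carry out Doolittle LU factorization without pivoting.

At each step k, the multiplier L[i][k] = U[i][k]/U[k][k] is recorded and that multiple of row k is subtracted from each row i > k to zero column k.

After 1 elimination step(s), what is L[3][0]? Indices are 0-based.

L[3][0] = 1

Step 1: pivot at (0,0) is 2.
  row1 ← row1 − (4)·row0  ⇒  L[1][0]=4, U row1=(0, 2, 2, 3)
  row2 ← row2 − (3)·row0  ⇒  L[2][0]=3, U row2=(0, 1, 0, 0)
  row3 ← row3 − (1)·row0  ⇒  L[3][0]=1, U row3=(0, 4, 1, 0)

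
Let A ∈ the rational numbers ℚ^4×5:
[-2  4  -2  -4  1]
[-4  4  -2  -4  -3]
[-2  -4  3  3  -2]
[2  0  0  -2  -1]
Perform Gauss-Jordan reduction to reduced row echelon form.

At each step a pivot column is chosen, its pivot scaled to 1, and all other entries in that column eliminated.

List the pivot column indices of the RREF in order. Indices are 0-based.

step 1: normalize row 0 (÷-2) = (1, -2, 1, 2, -1/2)
  row 1: subtract -4×row0 = (0, -4, 2, 4, -5)
  row 2: subtract -2×row0 = (0, -8, 5, 7, -3)
  row 3: subtract 2×row0 = (0, 4, -2, -6, 0)
step 2: normalize row 1 (÷-4) = (0, 1, -1/2, -1, 5/4)
  row 0: subtract -2×row1 = (1, 0, 0, 0, 2)
  row 2: subtract -8×row1 = (0, 0, 1, -1, 7)
  row 3: subtract 4×row1 = (0, 0, 0, -2, -5)
step 3: normalize row 2 (÷1) = (0, 0, 1, -1, 7)
  row 1: subtract -1/2×row2 = (0, 1, 0, -3/2, 19/4)
step 4: normalize row 3 (÷-2) = (0, 0, 0, 1, 5/2)
  row 1: subtract -3/2×row3 = (0, 1, 0, 0, 17/2)
  row 2: subtract -1×row3 = (0, 0, 1, 0, 19/2)

pivot columns: 0, 1, 2, 3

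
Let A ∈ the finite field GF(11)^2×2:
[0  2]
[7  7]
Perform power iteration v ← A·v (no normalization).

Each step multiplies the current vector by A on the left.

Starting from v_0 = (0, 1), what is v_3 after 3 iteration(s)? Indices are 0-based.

v_3 = (5, 0)

v_0 = (0, 1).
v_1 = A·v_0 = (2, 7).
v_2 = A·v_1 = (3, 8).
v_3 = A·v_2 = (5, 0).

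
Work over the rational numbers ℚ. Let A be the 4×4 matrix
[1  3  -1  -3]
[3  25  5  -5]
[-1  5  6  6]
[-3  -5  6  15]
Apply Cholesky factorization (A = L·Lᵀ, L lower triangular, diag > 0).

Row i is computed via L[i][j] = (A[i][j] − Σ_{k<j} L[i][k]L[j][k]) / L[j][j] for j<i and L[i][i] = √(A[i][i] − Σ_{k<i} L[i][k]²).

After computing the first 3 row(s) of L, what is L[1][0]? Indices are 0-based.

Step 1: L[0][0] = √(1) = 1.
  L[1][0] = (3) / L[0][0] = 3.
Step 2: L[1][1] = √(16) = 4.
  L[2][0] = (-1) / L[0][0] = -1.
  L[2][1] = (8) / L[1][1] = 2.
Step 3: L[2][2] = √(1) = 1.

L[1][0] = 3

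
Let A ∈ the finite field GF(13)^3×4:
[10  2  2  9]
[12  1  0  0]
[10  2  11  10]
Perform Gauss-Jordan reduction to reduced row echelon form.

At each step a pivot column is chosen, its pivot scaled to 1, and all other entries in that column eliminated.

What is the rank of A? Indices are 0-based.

rank = 3

pivot(0,0)=10: scale R0 → (1, 8, 8, 10)
  clear (1,0): R1 −= (12)R0 → (0, 9, 8, 10)
  clear (2,0): R2 −= (10)R0 → (0, 0, 9, 1)
pivot(1,1)=9: scale R1 → (0, 1, 11, 4)
  clear (0,1): R0 −= (8)R1 → (1, 0, 11, 4)
pivot(2,2)=9: scale R2 → (0, 0, 1, 3)
  clear (0,2): R0 −= (11)R2 → (1, 0, 0, 10)
  clear (1,2): R1 −= (11)R2 → (0, 1, 0, 10)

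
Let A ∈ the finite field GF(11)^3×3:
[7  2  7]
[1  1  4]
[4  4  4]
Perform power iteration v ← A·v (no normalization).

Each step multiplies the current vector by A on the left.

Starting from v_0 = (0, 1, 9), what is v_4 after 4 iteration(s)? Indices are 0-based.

v_0 = (0, 1, 9).
v_1 = A·v_0 = (10, 4, 7).
v_2 = A·v_1 = (6, 9, 7).
v_3 = A·v_2 = (10, 10, 0).
v_4 = A·v_3 = (2, 9, 3).

v_4 = (2, 9, 3)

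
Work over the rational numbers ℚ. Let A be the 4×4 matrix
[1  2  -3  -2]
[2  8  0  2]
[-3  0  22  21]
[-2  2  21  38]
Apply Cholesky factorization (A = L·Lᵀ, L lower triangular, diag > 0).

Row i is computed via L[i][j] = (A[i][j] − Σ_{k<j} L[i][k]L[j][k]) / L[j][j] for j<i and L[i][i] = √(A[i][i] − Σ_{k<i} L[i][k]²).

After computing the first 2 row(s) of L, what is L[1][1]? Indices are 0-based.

L[1][1] = 2

Step 1: L[0][0] = √(1) = 1.
  L[1][0] = (2) / L[0][0] = 2.
Step 2: L[1][1] = √(4) = 2.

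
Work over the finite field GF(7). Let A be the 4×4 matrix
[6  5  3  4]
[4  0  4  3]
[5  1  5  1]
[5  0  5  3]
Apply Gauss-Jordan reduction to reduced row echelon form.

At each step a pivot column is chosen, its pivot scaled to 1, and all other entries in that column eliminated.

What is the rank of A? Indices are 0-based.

[1] R0 /= 6  ⇒  (1, 2, 4, 3)
     R1 -= 4·R0  ⇒  (0, 6, 2, 5)
     R2 -= 5·R0  ⇒  (0, 5, 6, 0)
     R3 -= 5·R0  ⇒  (0, 4, 6, 2)
[2] R1 /= 6  ⇒  (0, 1, 5, 2)
     R0 -= 2·R1  ⇒  (1, 0, 1, 6)
     R2 -= 5·R1  ⇒  (0, 0, 2, 4)
     R3 -= 4·R1  ⇒  (0, 0, 0, 1)
[3] R2 /= 2  ⇒  (0, 0, 1, 2)
     R0 -= 1·R2  ⇒  (1, 0, 0, 4)
     R1 -= 5·R2  ⇒  (0, 1, 0, 6)
[4] R3 /= 1  ⇒  (0, 0, 0, 1)
     R0 -= 4·R3  ⇒  (1, 0, 0, 0)
     R1 -= 6·R3  ⇒  (0, 1, 0, 0)
     R2 -= 2·R3  ⇒  (0, 0, 1, 0)

rank = 4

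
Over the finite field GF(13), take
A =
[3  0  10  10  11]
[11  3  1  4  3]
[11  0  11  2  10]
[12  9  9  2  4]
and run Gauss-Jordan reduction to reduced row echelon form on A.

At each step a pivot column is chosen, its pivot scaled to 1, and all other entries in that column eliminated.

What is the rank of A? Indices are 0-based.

rank = 4

pivot(0,0)=3: scale R0 → (1, 0, 12, 12, 8)
  clear (1,0): R1 −= (11)R0 → (0, 3, 12, 2, 6)
  clear (2,0): R2 −= (11)R0 → (0, 0, 9, 0, 0)
  clear (3,0): R3 −= (12)R0 → (0, 9, 8, 1, 12)
pivot(1,1)=3: scale R1 → (0, 1, 4, 5, 2)
  clear (3,1): R3 −= (9)R1 → (0, 0, 11, 8, 7)
pivot(2,2)=9: scale R2 → (0, 0, 1, 0, 0)
  clear (0,2): R0 −= (12)R2 → (1, 0, 0, 12, 8)
  clear (1,2): R1 −= (4)R2 → (0, 1, 0, 5, 2)
  clear (3,2): R3 −= (11)R2 → (0, 0, 0, 8, 7)
pivot(3,3)=8: scale R3 → (0, 0, 0, 1, 9)
  clear (0,3): R0 −= (12)R3 → (1, 0, 0, 0, 4)
  clear (1,3): R1 −= (5)R3 → (0, 1, 0, 0, 9)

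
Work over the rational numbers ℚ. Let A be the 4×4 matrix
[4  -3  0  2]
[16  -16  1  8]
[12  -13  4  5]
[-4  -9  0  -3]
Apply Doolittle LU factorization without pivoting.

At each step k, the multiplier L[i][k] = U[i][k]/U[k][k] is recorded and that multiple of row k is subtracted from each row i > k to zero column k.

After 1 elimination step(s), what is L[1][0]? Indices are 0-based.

L[1][0] = 4

Step 1: pivot at (0,0) is 4.
  row1 ← row1 − (4)·row0  ⇒  L[1][0]=4, U row1=(0, -4, 1, 0)
  row2 ← row2 − (3)·row0  ⇒  L[2][0]=3, U row2=(0, -4, 4, -1)
  row3 ← row3 − (-1)·row0  ⇒  L[3][0]=-1, U row3=(0, -12, 0, -1)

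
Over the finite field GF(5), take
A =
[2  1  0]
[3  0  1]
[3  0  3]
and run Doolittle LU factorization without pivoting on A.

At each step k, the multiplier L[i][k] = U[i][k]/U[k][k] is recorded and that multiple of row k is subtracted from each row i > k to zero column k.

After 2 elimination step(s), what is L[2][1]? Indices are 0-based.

L[2][1] = 1

k=0: U[0][0]=2
  eliminate (1,0): mult=4, new row 1: (0, 1, 1); set L[1][0]=4
  eliminate (2,0): mult=4, new row 2: (0, 1, 3); set L[2][0]=4
k=1: U[1][1]=1
  eliminate (2,1): mult=1, new row 2: (0, 0, 2); set L[2][1]=1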